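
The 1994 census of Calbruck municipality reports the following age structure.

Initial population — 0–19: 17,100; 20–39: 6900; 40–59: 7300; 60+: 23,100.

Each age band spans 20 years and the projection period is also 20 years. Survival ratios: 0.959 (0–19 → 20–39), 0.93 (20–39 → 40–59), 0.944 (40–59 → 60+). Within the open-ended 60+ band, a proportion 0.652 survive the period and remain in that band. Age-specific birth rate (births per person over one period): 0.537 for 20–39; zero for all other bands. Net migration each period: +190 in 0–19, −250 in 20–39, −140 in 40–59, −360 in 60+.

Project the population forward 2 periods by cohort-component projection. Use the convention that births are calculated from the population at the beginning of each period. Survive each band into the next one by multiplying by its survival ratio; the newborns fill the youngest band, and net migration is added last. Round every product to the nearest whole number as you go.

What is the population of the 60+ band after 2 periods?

— Period 1 —
Births: 6900 * 0.537 = 3705
20–39: 17100 * 0.959 = 16399
40–59: 6900 * 0.93 = 6417
60+: 7300 * 0.944 + 23100 * 0.652 = 6891 + 15061 = 21952
Net migration: 0–19 + 190 → 3895; 20–39 − 250 → 16149; 40–59 − 140 → 6277; 60+ − 360 → 21592
→ [3895, 16149, 6277, 21592]
— Period 2 —
Births: 16149 * 0.537 = 8672
20–39: 3895 * 0.959 = 3735
40–59: 16149 * 0.93 = 15019
60+: 6277 * 0.944 + 21592 * 0.652 = 5925 + 14078 = 20003
Net migration: 0–19 + 190 → 8862; 20–39 − 250 → 3485; 40–59 − 140 → 14879; 60+ − 360 → 19643
→ [8862, 3485, 14879, 19643]

19643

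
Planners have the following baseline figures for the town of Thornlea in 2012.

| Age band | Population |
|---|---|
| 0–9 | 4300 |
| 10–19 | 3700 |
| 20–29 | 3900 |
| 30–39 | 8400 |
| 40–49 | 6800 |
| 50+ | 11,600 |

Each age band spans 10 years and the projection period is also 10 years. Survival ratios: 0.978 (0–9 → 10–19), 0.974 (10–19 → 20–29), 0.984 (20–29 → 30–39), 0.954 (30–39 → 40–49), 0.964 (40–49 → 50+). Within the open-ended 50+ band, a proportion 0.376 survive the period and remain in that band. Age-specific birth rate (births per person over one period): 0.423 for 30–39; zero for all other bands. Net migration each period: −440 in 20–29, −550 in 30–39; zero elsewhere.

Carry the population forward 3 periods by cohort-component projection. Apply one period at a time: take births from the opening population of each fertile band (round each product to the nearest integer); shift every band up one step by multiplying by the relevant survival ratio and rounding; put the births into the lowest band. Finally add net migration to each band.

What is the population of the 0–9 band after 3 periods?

1084

Let band 1 be 0–9 through band 6 = 50+.
After projecting period 1:
Births: 8400 * 0.423 = 3553
Band 2: 4300 * 0.978 = 4205
Band 3: 3700 * 0.974 = 3604
Band 4: 3900 * 0.984 = 3838
Band 5: 8400 * 0.954 = 8014
Band 6: 6800 * 0.964 + 11600 * 0.376 = 6555 + 4362 = 10917
Net migration: Band 3 − 440 → 3164; Band 4 − 550 → 3288
Giving 3553 / 4205 / 3164 / 3288 / 8014 / 10917.
After projecting period 2:
Births: 3288 * 0.423 = 1391
Band 2: 3553 * 0.978 = 3475
Band 3: 4205 * 0.974 = 4096
Band 4: 3164 * 0.984 = 3113
Band 5: 3288 * 0.954 = 3137
Band 6: 8014 * 0.964 + 10917 * 0.376 = 7725 + 4105 = 11830
Net migration: Band 3 − 440 → 3656; Band 4 − 550 → 2563
Giving 1391 / 3475 / 3656 / 2563 / 3137 / 11830.
After projecting period 3:
Births: 2563 * 0.423 = 1084
Band 2: 1391 * 0.978 = 1360
Band 3: 3475 * 0.974 = 3385
Band 4: 3656 * 0.984 = 3598
Band 5: 2563 * 0.954 = 2445
Band 6: 3137 * 0.964 + 11830 * 0.376 = 3024 + 4448 = 7472
Net migration: Band 3 − 440 → 2945; Band 4 − 550 → 3048
Giving 1084 / 1360 / 2945 / 3048 / 2445 / 7472.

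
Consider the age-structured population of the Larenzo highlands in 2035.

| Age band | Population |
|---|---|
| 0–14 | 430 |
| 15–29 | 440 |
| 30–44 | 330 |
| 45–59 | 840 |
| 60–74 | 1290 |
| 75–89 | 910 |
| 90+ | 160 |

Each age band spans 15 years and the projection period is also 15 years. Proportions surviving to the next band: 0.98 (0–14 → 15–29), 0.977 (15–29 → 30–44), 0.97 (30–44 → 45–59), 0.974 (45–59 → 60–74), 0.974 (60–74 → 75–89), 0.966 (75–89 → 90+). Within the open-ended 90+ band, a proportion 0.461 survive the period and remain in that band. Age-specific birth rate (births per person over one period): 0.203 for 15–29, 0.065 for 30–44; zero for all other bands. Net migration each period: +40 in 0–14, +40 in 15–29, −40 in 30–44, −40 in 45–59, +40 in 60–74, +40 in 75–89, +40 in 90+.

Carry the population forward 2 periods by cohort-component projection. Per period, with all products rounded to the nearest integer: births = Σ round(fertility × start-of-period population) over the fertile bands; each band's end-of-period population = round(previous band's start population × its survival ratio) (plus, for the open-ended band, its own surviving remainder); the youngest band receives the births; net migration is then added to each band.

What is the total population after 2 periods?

Numbering the bands 1..7 from youngest to oldest:
Period 1.
Births: 440 × 0.203 = 89 ; 330 × 0.065 = 21 → 110
Band 2: 430 × 0.98 = 421
Band 3: 440 × 0.977 = 430
Band 4: 330 × 0.97 = 320
Band 5: 840 × 0.974 = 818
Band 6: 1290 × 0.974 = 1256
Band 7: 910 × 0.966 + 160 × 0.461 = 879 + 74 = 953
Net migration: Band 1 + 40 → 150; Band 2 + 40 → 461; Band 3 − 40 → 390; Band 4 − 40 → 280; Band 5 + 40 → 858; Band 6 + 40 → 1296; Band 7 + 40 → 993
Giving 150 / 461 / 390 / 280 / 858 / 1296 / 993.
Period 2.
Births: 461 × 0.203 = 94 ; 390 × 0.065 = 25 → 119
Band 2: 150 × 0.98 = 147
Band 3: 461 × 0.977 = 450
Band 4: 390 × 0.97 = 378
Band 5: 280 × 0.974 = 273
Band 6: 858 × 0.974 = 836
Band 7: 1296 × 0.966 + 993 × 0.461 = 1252 + 458 = 1710
Net migration: Band 1 + 40 → 159; Band 2 + 40 → 187; Band 3 − 40 → 410; Band 4 − 40 → 338; Band 5 + 40 → 313; Band 6 + 40 → 876; Band 7 + 40 → 1750
Giving 159 / 187 / 410 / 338 / 313 / 876 / 1750.
Total after period 2: 159 + 187 + 410 + 338 + 313 + 876 + 1750 = 4033

4033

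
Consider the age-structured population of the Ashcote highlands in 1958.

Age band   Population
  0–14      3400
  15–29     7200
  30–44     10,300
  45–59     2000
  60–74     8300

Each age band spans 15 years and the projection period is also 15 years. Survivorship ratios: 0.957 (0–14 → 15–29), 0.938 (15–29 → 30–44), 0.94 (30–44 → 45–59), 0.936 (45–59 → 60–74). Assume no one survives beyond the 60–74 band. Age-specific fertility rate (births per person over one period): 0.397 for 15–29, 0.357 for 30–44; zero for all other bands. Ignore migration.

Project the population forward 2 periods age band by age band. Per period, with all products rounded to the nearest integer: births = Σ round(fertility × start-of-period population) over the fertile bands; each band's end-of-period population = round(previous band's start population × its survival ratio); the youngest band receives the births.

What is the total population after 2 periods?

28420

Numbering the bands 1..5 from youngest to oldest:
Period 1:
Births: 7200 × 0.397 = 2858 ; 10300 × 0.357 = 3677 ⇒ total 6535
Band 2: 3400 × 0.957 = 3254
Band 3: 7200 × 0.938 = 6754
Band 4: 10300 × 0.94 = 9682
Band 5: 2000 × 0.936 = 1872
→ [6535, 3254, 6754, 9682, 1872]
Period 2:
Births: 3254 × 0.397 = 1292 ; 6754 × 0.357 = 2411 ⇒ total 3703
Band 2: 6535 × 0.957 = 6254
Band 3: 3254 × 0.938 = 3052
Band 4: 6754 × 0.94 = 6349
Band 5: 9682 × 0.936 = 9062
→ [3703, 6254, 3052, 6349, 9062]
Total after period 2: 3703 + 6254 + 3052 + 6349 + 9062 = 28420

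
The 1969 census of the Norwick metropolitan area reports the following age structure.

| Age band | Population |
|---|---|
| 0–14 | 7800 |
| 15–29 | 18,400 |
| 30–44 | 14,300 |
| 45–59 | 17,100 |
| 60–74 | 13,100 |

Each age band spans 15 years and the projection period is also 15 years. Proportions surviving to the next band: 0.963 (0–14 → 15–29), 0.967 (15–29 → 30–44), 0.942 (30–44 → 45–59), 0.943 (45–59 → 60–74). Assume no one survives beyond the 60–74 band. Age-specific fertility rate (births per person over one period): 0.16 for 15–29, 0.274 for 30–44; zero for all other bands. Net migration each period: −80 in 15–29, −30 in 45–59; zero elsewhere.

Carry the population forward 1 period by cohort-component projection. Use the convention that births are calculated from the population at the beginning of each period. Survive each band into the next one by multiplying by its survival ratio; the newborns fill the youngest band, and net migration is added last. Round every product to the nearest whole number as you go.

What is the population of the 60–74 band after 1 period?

[period 1]
Births: 18400 × 0.16 = 2944  |  14300 × 0.274 = 3918 → 6862
15–29: 7800 × 0.963 = 7511
30–44: 18400 × 0.967 = 17793
45–59: 14300 × 0.942 = 13471
60–74: 17100 × 0.943 = 16125
Net migration: 15–29 − 80 → 7431; 45–59 − 30 → 13441
End of period: [6862, 7431, 17793, 13441, 16125]

16125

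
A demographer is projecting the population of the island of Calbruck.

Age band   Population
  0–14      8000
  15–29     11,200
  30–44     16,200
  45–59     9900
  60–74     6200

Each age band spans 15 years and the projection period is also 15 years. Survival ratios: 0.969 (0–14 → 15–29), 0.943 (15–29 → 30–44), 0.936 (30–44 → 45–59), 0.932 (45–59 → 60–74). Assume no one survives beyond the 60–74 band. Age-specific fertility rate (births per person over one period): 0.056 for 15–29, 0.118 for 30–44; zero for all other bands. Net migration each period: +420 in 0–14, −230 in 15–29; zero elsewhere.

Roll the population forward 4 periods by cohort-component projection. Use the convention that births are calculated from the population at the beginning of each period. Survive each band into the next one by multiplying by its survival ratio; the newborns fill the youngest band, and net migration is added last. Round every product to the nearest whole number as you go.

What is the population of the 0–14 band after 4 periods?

813

Numbering the bands 1..5 from youngest to oldest:
[period 1]
Births: 11200 × 0.056 = 627 ; 16200 × 0.118 = 1912 ⇒ total 2539
Band 2: 8000 × 0.969 = 7752
Band 3: 11200 × 0.943 = 10562
Band 4: 16200 × 0.936 = 15163
Band 5: 9900 × 0.932 = 9227
Net migration: Band 1 + 420 → 2959; Band 2 − 230 → 7522
Giving 2959 / 7522 / 10562 / 15163 / 9227.
[period 2]
Births: 7522 × 0.056 = 421 ; 10562 × 0.118 = 1246 ⇒ total 1667
Band 2: 2959 × 0.969 = 2867
Band 3: 7522 × 0.943 = 7093
Band 4: 10562 × 0.936 = 9886
Band 5: 15163 × 0.932 = 14132
Net migration: Band 1 + 420 → 2087; Band 2 − 230 → 2637
Giving 2087 / 2637 / 7093 / 9886 / 14132.
[period 3]
Births: 2637 × 0.056 = 148 ; 7093 × 0.118 = 837 ⇒ total 985
Band 2: 2087 × 0.969 = 2022
Band 3: 2637 × 0.943 = 2487
Band 4: 7093 × 0.936 = 6639
Band 5: 9886 × 0.932 = 9214
Net migration: Band 1 + 420 → 1405; Band 2 − 230 → 1792
Giving 1405 / 1792 / 2487 / 6639 / 9214.
[period 4]
Births: 1792 × 0.056 = 100 ; 2487 × 0.118 = 293 ⇒ total 393
Band 2: 1405 × 0.969 = 1361
Band 3: 1792 × 0.943 = 1690
Band 4: 2487 × 0.936 = 2328
Band 5: 6639 × 0.932 = 6188
Net migration: Band 1 + 420 → 813; Band 2 − 230 → 1131
Giving 813 / 1131 / 1690 / 2328 / 6188.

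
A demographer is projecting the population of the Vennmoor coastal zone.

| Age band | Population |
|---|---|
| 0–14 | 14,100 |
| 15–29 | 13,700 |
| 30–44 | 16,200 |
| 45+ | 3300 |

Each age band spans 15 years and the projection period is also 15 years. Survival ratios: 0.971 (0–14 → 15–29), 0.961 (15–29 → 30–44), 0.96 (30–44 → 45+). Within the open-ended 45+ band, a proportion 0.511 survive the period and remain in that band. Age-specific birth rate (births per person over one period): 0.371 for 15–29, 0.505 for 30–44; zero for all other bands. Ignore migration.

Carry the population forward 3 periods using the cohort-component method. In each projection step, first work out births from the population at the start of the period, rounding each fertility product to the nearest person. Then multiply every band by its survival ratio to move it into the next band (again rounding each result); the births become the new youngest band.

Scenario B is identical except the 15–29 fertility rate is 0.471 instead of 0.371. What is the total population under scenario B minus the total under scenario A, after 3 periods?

4523

Numbering the bands 1..4 from youngest to oldest:
Period 1:
Births: 13700 * 0.371 = 5083  |  16200 * 0.505 = 8181 — total 13264
Band 2: 14100 * 0.971 = 13691
Band 3: 13700 * 0.961 = 13166
Band 4: 16200 * 0.96 + 3300 * 0.511 = 15552 + 1686 = 17238
Population now: 0–14=13264, 15–29=13691, 30–44=13166, 45+=17238
Period 2:
Births: 13691 * 0.371 = 5079  |  13166 * 0.505 = 6649 — total 11728
Band 2: 13264 * 0.971 = 12879
Band 3: 13691 * 0.961 = 13157
Band 4: 13166 * 0.96 + 17238 * 0.511 = 12639 + 8809 = 21448
Population now: 0–14=11728, 15–29=12879, 30–44=13157, 45+=21448
Period 3:
Births: 12879 * 0.371 = 4778  |  13157 * 0.505 = 6644 — total 11422
Band 2: 11728 * 0.971 = 11388
Band 3: 12879 * 0.961 = 12377
Band 4: 13157 * 0.96 + 21448 * 0.511 = 12631 + 10960 = 23591
Population now: 0–14=11422, 15–29=11388, 30–44=12377, 45+=23591
Scenario A total after 3 periods: 58778
Scenario B projection —
Period 1:
Births: 13700 * 0.471 = 6453  |  16200 * 0.505 = 8181 — total 14634
Band 2: 14100 * 0.971 = 13691
Band 3: 13700 * 0.961 = 13166
Band 4: 16200 * 0.96 + 3300 * 0.511 = 15552 + 1686 = 17238
Population now: 0–14=14634, 15–29=13691, 30–44=13166, 45+=17238
Period 2:
Births: 13691 * 0.471 = 6448  |  13166 * 0.505 = 6649 — total 13097
Band 2: 14634 * 0.971 = 14210
Band 3: 13691 * 0.961 = 13157
Band 4: 13166 * 0.96 + 17238 * 0.511 = 12639 + 8809 = 21448
Population now: 0–14=13097, 15–29=14210, 30–44=13157, 45+=21448
Period 3:
Births: 14210 * 0.471 = 6693  |  13157 * 0.505 = 6644 — total 13337
Band 2: 13097 * 0.971 = 12717
Band 3: 14210 * 0.961 = 13656
Band 4: 13157 * 0.96 + 21448 * 0.511 = 12631 + 10960 = 23591
Population now: 0–14=13337, 15–29=12717, 30–44=13656, 45+=23591
Scenario B total after 3 periods: 63301
Difference B − A = 63301 − 58778 = 4523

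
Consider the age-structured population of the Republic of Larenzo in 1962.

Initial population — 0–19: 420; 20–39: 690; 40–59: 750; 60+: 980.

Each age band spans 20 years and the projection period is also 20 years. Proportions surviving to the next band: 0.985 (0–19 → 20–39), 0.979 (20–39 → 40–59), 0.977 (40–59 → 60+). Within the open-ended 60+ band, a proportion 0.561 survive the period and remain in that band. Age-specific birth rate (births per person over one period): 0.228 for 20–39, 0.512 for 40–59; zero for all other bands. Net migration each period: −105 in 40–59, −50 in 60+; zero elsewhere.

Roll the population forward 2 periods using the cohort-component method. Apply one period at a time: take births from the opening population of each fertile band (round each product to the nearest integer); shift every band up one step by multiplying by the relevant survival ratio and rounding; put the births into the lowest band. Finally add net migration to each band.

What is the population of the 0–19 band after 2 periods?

386

Let group 1 be 0–19 through group 4 = 60+.
Period 1.
Births: 690 × 0.228 = 157 ; 750 × 0.512 = 384 → 541
Group 2: 420 × 0.985 = 414
Group 3: 690 × 0.979 = 676
Group 4: 750 × 0.977 + 980 × 0.561 = 733 + 550 = 1283
Net migration: Group 3 − 105 → 571; Group 4 − 50 → 1233
→ [541, 414, 571, 1233]
Period 2.
Births: 414 × 0.228 = 94 ; 571 × 0.512 = 292 → 386
Group 2: 541 × 0.985 = 533
Group 3: 414 × 0.979 = 405
Group 4: 571 × 0.977 + 1233 × 0.561 = 558 + 692 = 1250
Net migration: Group 3 − 105 → 300; Group 4 − 50 → 1200
→ [386, 533, 300, 1200]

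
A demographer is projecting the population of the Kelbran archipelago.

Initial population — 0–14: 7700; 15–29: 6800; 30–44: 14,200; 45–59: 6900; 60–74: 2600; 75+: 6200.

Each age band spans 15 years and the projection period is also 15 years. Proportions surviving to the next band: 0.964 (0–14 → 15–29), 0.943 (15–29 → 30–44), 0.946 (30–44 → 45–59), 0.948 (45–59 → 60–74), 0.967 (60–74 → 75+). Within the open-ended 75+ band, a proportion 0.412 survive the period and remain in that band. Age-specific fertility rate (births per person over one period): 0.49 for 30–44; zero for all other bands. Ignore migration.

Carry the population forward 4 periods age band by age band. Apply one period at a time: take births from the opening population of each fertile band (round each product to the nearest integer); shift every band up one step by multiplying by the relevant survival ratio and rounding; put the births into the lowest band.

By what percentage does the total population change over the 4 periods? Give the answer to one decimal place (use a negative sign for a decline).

After projecting period 1:
Births: 14200 * 0.49 = 6958
15–29: 7700 * 0.964 = 7423
30–44: 6800 * 0.943 = 6412
45–59: 14200 * 0.946 = 13433
60–74: 6900 * 0.948 = 6541
75+: 2600 * 0.967 + 6200 * 0.412 = 2514 + 2554 = 5068
→ [6958, 7423, 6412, 13433, 6541, 5068]
After projecting period 2:
Births: 6412 * 0.49 = 3142
15–29: 6958 * 0.964 = 6708
30–44: 7423 * 0.943 = 7000
45–59: 6412 * 0.946 = 6066
60–74: 13433 * 0.948 = 12734
75+: 6541 * 0.967 + 5068 * 0.412 = 6325 + 2088 = 8413
→ [3142, 6708, 7000, 6066, 12734, 8413]
After projecting period 3:
Births: 7000 * 0.49 = 3430
15–29: 3142 * 0.964 = 3029
30–44: 6708 * 0.943 = 6326
45–59: 7000 * 0.946 = 6622
60–74: 6066 * 0.948 = 5751
75+: 12734 * 0.967 + 8413 * 0.412 = 12314 + 3466 = 15780
→ [3430, 3029, 6326, 6622, 5751, 15780]
After projecting period 4:
Births: 6326 * 0.49 = 3100
15–29: 3430 * 0.964 = 3307
30–44: 3029 * 0.943 = 2856
45–59: 6326 * 0.946 = 5984
60–74: 6622 * 0.948 = 6278
75+: 5751 * 0.967 + 15780 * 0.412 = 5561 + 6501 = 12062
→ [3100, 3307, 2856, 5984, 6278, 12062]
Total: 44400 → 33587; change = -10813; percentage change = -24.4%

-24.4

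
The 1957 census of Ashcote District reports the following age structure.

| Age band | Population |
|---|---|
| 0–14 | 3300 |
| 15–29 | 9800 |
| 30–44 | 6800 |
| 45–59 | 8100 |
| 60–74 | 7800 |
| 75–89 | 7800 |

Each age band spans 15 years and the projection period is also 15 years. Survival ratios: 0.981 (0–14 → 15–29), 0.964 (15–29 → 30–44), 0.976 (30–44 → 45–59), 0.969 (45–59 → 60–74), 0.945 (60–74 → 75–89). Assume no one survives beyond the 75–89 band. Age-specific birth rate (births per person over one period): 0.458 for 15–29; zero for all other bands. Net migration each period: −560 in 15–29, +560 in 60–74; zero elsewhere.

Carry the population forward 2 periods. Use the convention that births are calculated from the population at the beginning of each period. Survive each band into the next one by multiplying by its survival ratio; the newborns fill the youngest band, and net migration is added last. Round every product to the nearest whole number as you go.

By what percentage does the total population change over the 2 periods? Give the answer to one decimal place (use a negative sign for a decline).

-27.0

Numbering the bands 1..6 from youngest to oldest:
Period 1.
Births: 9800 × 0.458 = 4488
Band 2: 3300 × 0.981 = 3237
Band 3: 9800 × 0.964 = 9447
Band 4: 6800 × 0.976 = 6637
Band 5: 8100 × 0.969 = 7849
Band 6: 7800 × 0.945 = 7371
Net migration: Band 2 − 560 → 2677; Band 5 + 560 → 8409
→ [4488, 2677, 9447, 6637, 8409, 7371]
Period 2.
Births: 2677 × 0.458 = 1226
Band 2: 4488 × 0.981 = 4403
Band 3: 2677 × 0.964 = 2581
Band 4: 9447 × 0.976 = 9220
Band 5: 6637 × 0.969 = 6431
Band 6: 8409 × 0.945 = 7947
Net migration: Band 2 − 560 → 3843; Band 5 + 560 → 6991
→ [1226, 3843, 2581, 9220, 6991, 7947]
Total: 43600 → 31808; change = -11792; percentage change = -27.0%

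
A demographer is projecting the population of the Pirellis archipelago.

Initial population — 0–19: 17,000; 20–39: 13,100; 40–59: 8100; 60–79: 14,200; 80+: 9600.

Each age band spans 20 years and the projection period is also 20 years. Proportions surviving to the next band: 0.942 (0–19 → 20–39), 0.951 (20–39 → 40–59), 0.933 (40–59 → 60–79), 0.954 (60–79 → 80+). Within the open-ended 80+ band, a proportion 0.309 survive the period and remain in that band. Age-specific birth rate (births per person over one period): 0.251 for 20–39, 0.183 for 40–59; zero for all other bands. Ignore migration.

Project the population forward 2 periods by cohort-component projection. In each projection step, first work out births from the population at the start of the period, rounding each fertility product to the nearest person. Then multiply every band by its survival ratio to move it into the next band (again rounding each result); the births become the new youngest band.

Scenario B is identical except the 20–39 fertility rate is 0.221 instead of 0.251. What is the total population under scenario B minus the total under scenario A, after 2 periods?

-851

(Bands numbered youngest = 1 to oldest = 5.)
[period 1]
Births: 13100 × 0.251 = 3288 ; 8100 × 0.183 = 1482 — total 4770
Band 2: 17000 × 0.942 = 16014
Band 3: 13100 × 0.951 = 12458
Band 4: 8100 × 0.933 = 7557
Band 5: 14200 × 0.954 + 9600 × 0.309 = 13547 + 2966 = 16513
→ [4770, 16014, 12458, 7557, 16513]
[period 2]
Births: 16014 × 0.251 = 4020 ; 12458 × 0.183 = 2280 — total 6300
Band 2: 4770 × 0.942 = 4493
Band 3: 16014 × 0.951 = 15229
Band 4: 12458 × 0.933 = 11623
Band 5: 7557 × 0.954 + 16513 × 0.309 = 7209 + 5103 = 12312
→ [6300, 4493, 15229, 11623, 12312]
Scenario A total after 2 periods: 49957
Scenario B projection —
[period 1]
Births: 13100 × 0.221 = 2895 ; 8100 × 0.183 = 1482 — total 4377
Band 2: 17000 × 0.942 = 16014
Band 3: 13100 × 0.951 = 12458
Band 4: 8100 × 0.933 = 7557
Band 5: 14200 × 0.954 + 9600 × 0.309 = 13547 + 2966 = 16513
→ [4377, 16014, 12458, 7557, 16513]
[period 2]
Births: 16014 × 0.221 = 3539 ; 12458 × 0.183 = 2280 — total 5819
Band 2: 4377 × 0.942 = 4123
Band 3: 16014 × 0.951 = 15229
Band 4: 12458 × 0.933 = 11623
Band 5: 7557 × 0.954 + 16513 × 0.309 = 7209 + 5103 = 12312
→ [5819, 4123, 15229, 11623, 12312]
Scenario B total after 2 periods: 49106
Difference B − A = 49106 − 49957 = -851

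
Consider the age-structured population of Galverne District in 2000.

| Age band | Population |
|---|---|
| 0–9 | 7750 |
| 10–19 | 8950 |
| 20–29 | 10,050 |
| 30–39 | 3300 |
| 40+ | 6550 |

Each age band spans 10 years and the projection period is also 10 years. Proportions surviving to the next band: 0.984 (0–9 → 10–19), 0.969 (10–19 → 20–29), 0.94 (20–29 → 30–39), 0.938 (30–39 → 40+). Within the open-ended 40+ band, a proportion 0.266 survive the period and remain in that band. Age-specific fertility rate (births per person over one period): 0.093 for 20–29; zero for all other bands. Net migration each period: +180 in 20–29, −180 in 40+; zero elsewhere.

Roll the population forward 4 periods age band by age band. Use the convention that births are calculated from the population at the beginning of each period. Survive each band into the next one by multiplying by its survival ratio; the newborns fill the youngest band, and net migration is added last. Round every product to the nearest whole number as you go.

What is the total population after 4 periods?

11990

[period 1]
Births: 10050 × 0.093 = 935
10–19: 7750 × 0.984 = 7626
20–29: 8950 × 0.969 = 8673
30–39: 10050 × 0.94 = 9447
40+: 3300 × 0.938 + 6550 × 0.266 = 3095 + 1742 = 4837
Net migration: 20–29 + 180 → 8853; 40+ − 180 → 4657
End of period: [935, 7626, 8853, 9447, 4657]
[period 2]
Births: 8853 × 0.093 = 823
10–19: 935 × 0.984 = 920
20–29: 7626 × 0.969 = 7390
30–39: 8853 × 0.94 = 8322
40+: 9447 × 0.938 + 4657 × 0.266 = 8861 + 1239 = 10100
Net migration: 20–29 + 180 → 7570; 40+ − 180 → 9920
End of period: [823, 920, 7570, 8322, 9920]
[period 3]
Births: 7570 × 0.093 = 704
10–19: 823 × 0.984 = 810
20–29: 920 × 0.969 = 891
30–39: 7570 × 0.94 = 7116
40+: 8322 × 0.938 + 9920 × 0.266 = 7806 + 2639 = 10445
Net migration: 20–29 + 180 → 1071; 40+ − 180 → 10265
End of period: [704, 810, 1071, 7116, 10265]
[period 4]
Births: 1071 × 0.093 = 100
10–19: 704 × 0.984 = 693
20–29: 810 × 0.969 = 785
30–39: 1071 × 0.94 = 1007
40+: 7116 × 0.938 + 10265 × 0.266 = 6675 + 2730 = 9405
Net migration: 20–29 + 180 → 965; 40+ − 180 → 9225
End of period: [100, 693, 965, 1007, 9225]
Total after period 4: 100 + 693 + 965 + 1007 + 9225 = 11990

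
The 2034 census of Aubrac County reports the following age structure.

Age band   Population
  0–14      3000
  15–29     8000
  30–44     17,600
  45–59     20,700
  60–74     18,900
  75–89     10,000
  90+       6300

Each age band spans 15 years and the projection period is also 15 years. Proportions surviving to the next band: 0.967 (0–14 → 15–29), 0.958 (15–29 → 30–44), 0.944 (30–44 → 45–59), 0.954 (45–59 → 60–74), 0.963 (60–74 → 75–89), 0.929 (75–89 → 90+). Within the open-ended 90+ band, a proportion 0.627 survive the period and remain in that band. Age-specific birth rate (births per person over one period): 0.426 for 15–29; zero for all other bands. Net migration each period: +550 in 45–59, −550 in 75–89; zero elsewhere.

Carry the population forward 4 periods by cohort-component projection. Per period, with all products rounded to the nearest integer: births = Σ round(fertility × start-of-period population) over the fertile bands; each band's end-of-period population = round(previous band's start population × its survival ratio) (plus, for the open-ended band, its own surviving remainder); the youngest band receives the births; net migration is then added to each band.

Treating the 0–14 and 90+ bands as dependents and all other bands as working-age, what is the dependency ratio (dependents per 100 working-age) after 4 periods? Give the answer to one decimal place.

After projecting period 1:
Births: 8000 * 0.426 = 3408
15–29: 3000 * 0.967 = 2901
30–44: 8000 * 0.958 = 7664
45–59: 17600 * 0.944 = 16614
60–74: 20700 * 0.954 = 19748
75–89: 18900 * 0.963 = 18201
90+: 10000 * 0.929 + 6300 * 0.627 = 9290 + 3950 = 13240
Net migration: 45–59 + 550 → 17164; 75–89 − 550 → 17651
→ [3408, 2901, 7664, 17164, 19748, 17651, 13240]
After projecting period 2:
Births: 2901 * 0.426 = 1236
15–29: 3408 * 0.967 = 3296
30–44: 2901 * 0.958 = 2779
45–59: 7664 * 0.944 = 7235
60–74: 17164 * 0.954 = 16374
75–89: 19748 * 0.963 = 19017
90+: 17651 * 0.929 + 13240 * 0.627 = 16398 + 8301 = 24699
Net migration: 45–59 + 550 → 7785; 75–89 − 550 → 18467
→ [1236, 3296, 2779, 7785, 16374, 18467, 24699]
After projecting period 3:
Births: 3296 * 0.426 = 1404
15–29: 1236 * 0.967 = 1195
30–44: 3296 * 0.958 = 3158
45–59: 2779 * 0.944 = 2623
60–74: 7785 * 0.954 = 7427
75–89: 16374 * 0.963 = 15768
90+: 18467 * 0.929 + 24699 * 0.627 = 17156 + 15486 = 32642
Net migration: 45–59 + 550 → 3173; 75–89 − 550 → 15218
→ [1404, 1195, 3158, 3173, 7427, 15218, 32642]
After projecting period 4:
Births: 1195 * 0.426 = 509
15–29: 1404 * 0.967 = 1358
30–44: 1195 * 0.958 = 1145
45–59: 3158 * 0.944 = 2981
60–74: 3173 * 0.954 = 3027
75–89: 7427 * 0.963 = 7152
90+: 15218 * 0.929 + 32642 * 0.627 = 14138 + 20467 = 34605
Net migration: 45–59 + 550 → 3531; 75–89 − 550 → 6602
→ [509, 1358, 1145, 3531, 3027, 6602, 34605]
Dependents (band 0–14 + band 90+) = 509 + 34605 = 35114; working-age = 15663; ratio = 35114/15663 × 100 = 224.2

224.2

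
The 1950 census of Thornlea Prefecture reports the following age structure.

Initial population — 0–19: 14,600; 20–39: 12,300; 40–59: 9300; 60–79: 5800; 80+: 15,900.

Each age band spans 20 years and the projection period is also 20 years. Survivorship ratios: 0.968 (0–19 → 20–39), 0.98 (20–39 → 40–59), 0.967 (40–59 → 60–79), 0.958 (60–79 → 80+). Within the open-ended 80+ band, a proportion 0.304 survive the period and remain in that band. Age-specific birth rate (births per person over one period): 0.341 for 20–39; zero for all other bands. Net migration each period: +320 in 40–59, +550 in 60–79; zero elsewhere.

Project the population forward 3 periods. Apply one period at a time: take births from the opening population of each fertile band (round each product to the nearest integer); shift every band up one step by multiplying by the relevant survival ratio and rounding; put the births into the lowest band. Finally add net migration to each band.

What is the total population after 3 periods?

40330

(Bands numbered youngest = 1 to oldest = 5.)
Period 1.
Births: 12300 × 0.341 = 4194
Band 2: 14600 × 0.968 = 14133
Band 3: 12300 × 0.98 = 12054
Band 4: 9300 × 0.967 = 8993
Band 5: 5800 × 0.958 + 15900 × 0.304 = 5556 + 4834 = 10390
Net migration: Band 3 + 320 → 12374; Band 4 + 550 → 9543
Giving 4194 / 14133 / 12374 / 9543 / 10390.
Period 2.
Births: 14133 × 0.341 = 4819
Band 2: 4194 × 0.968 = 4060
Band 3: 14133 × 0.98 = 13850
Band 4: 12374 × 0.967 = 11966
Band 5: 9543 × 0.958 + 10390 × 0.304 = 9142 + 3159 = 12301
Net migration: Band 3 + 320 → 14170; Band 4 + 550 → 12516
Giving 4819 / 4060 / 14170 / 12516 / 12301.
Period 3.
Births: 4060 × 0.341 = 1384
Band 2: 4819 × 0.968 = 4665
Band 3: 4060 × 0.98 = 3979
Band 4: 14170 × 0.967 = 13702
Band 5: 12516 × 0.958 + 12301 × 0.304 = 11990 + 3740 = 15730
Net migration: Band 3 + 320 → 4299; Band 4 + 550 → 14252
Giving 1384 / 4665 / 4299 / 14252 / 15730.
Total after period 3: 1384 + 4665 + 4299 + 14252 + 15730 = 40330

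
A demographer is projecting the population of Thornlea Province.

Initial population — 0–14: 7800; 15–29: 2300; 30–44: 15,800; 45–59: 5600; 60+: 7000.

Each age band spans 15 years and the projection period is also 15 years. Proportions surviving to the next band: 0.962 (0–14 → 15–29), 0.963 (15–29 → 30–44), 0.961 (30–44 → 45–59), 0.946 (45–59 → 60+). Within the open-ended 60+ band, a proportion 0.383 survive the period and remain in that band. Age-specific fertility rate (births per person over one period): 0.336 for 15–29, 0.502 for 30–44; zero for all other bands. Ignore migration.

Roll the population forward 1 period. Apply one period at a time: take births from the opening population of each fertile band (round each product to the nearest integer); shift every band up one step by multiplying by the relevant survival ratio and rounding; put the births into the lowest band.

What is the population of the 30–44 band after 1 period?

2215

(Groups numbered youngest = 1 to oldest = 5.)
After projecting period 1:
Births: 2300 × 0.336 = 773, 15800 × 0.502 = 7932 — total 8705
Group 2: 7800 × 0.962 = 7504
Group 3: 2300 × 0.963 = 2215
Group 4: 15800 × 0.961 = 15184
Group 5: 5600 × 0.946 + 7000 × 0.383 = 5298 + 2681 = 7979
End of period: [8705, 7504, 2215, 15184, 7979]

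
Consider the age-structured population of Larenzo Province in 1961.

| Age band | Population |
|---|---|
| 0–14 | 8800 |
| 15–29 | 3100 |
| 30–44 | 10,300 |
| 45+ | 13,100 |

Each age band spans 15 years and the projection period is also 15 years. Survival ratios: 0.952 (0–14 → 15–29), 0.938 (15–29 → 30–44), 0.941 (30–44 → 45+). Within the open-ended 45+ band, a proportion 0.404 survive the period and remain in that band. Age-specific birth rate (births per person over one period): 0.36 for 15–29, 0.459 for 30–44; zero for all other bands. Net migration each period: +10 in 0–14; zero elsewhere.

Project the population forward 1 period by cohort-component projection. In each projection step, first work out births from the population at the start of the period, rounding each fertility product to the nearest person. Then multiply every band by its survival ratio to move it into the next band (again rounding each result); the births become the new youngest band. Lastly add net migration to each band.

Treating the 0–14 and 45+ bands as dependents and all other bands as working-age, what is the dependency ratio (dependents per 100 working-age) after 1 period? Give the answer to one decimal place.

— Period 1 —
Births: 3100 × 0.36 = 1116 ; 10300 × 0.459 = 4728 → total 5844
15–29: 8800 × 0.952 = 8378
30–44: 3100 × 0.938 = 2908
45+: 10300 × 0.941 + 13100 × 0.404 = 9692 + 5292 = 14984
Net migration: 0–14 + 10 → 5854
Giving 5854 / 8378 / 2908 / 14984.
Dependents (band 0–14 + band 45+) = 5854 + 14984 = 20838; working-age = 11286; ratio = 20838/11286 × 100 = 184.6

184.6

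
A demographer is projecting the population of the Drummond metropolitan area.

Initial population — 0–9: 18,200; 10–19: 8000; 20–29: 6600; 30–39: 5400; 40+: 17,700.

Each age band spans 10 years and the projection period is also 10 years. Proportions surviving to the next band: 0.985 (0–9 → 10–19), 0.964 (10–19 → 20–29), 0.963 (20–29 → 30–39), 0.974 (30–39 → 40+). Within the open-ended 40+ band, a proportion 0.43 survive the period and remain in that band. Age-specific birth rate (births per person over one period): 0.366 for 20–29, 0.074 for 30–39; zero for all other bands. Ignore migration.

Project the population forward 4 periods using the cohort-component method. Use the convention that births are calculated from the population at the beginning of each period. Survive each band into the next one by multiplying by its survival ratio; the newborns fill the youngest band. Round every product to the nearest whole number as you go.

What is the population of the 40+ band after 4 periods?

21489

Call the bands 1 to 5, youngest first.
Period 1:
Births: 6600 * 0.366 = 2416 ; 5400 * 0.074 = 400 → 2816
Band 2: 18200 * 0.985 = 17927
Band 3: 8000 * 0.964 = 7712
Band 4: 6600 * 0.963 = 6356
Band 5: 5400 * 0.974 + 17700 * 0.43 = 5260 + 7611 = 12871
→ [2816, 17927, 7712, 6356, 12871]
Period 2:
Births: 7712 * 0.366 = 2823 ; 6356 * 0.074 = 470 → 3293
Band 2: 2816 * 0.985 = 2774
Band 3: 17927 * 0.964 = 17282
Band 4: 7712 * 0.963 = 7427
Band 5: 6356 * 0.974 + 12871 * 0.43 = 6191 + 5535 = 11726
→ [3293, 2774, 17282, 7427, 11726]
Period 3:
Births: 17282 * 0.366 = 6325 ; 7427 * 0.074 = 550 → 6875
Band 2: 3293 * 0.985 = 3244
Band 3: 2774 * 0.964 = 2674
Band 4: 17282 * 0.963 = 16643
Band 5: 7427 * 0.974 + 11726 * 0.43 = 7234 + 5042 = 12276
→ [6875, 3244, 2674, 16643, 12276]
Period 4:
Births: 2674 * 0.366 = 979 ; 16643 * 0.074 = 1232 → 2211
Band 2: 6875 * 0.985 = 6772
Band 3: 3244 * 0.964 = 3127
Band 4: 2674 * 0.963 = 2575
Band 5: 16643 * 0.974 + 12276 * 0.43 = 16210 + 5279 = 21489
→ [2211, 6772, 3127, 2575, 21489]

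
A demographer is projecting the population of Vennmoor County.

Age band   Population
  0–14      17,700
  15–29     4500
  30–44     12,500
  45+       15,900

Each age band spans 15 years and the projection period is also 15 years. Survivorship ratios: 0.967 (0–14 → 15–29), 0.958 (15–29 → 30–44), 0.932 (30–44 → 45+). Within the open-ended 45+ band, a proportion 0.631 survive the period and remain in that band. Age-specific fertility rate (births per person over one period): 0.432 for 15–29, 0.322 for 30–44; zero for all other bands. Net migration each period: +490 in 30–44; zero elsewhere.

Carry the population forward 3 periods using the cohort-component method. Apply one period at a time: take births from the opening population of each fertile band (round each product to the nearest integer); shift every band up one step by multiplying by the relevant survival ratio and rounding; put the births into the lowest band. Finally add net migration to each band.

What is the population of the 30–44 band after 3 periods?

6020

Numbering the groups 1..4 from youngest to oldest:
After projecting period 1:
Births: 4500 * 0.432 = 1944, 12500 * 0.322 = 4025 → 5969
Group 2: 17700 * 0.967 = 17116
Group 3: 4500 * 0.958 = 4311
Group 4: 12500 * 0.932 + 15900 * 0.631 = 11650 + 10033 = 21683
Net migration: Group 3 + 490 → 4801
Giving 5969 / 17116 / 4801 / 21683.
After projecting period 2:
Births: 17116 * 0.432 = 7394, 4801 * 0.322 = 1546 → 8940
Group 2: 5969 * 0.967 = 5772
Group 3: 17116 * 0.958 = 16397
Group 4: 4801 * 0.932 + 21683 * 0.631 = 4475 + 13682 = 18157
Net migration: Group 3 + 490 → 16887
Giving 8940 / 5772 / 16887 / 18157.
After projecting period 3:
Births: 5772 * 0.432 = 2494, 16887 * 0.322 = 5438 → 7932
Group 2: 8940 * 0.967 = 8645
Group 3: 5772 * 0.958 = 5530
Group 4: 16887 * 0.932 + 18157 * 0.631 = 15739 + 11457 = 27196
Net migration: Group 3 + 490 → 6020
Giving 7932 / 8645 / 6020 / 27196.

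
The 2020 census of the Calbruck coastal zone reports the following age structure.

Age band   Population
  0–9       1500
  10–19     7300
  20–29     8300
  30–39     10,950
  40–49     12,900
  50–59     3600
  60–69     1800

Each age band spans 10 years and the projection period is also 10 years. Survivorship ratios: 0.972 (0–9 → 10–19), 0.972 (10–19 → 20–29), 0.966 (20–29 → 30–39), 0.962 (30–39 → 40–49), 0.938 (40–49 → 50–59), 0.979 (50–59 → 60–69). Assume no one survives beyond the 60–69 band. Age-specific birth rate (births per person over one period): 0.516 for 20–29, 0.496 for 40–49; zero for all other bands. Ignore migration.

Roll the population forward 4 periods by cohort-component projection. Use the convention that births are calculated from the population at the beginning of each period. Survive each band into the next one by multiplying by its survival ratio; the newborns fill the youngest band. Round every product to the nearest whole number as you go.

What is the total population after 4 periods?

45637

Period 1.
Births: 8300 * 0.516 = 4283  |  12900 * 0.496 = 6398 ⇒ total 10681
10–19: 1500 * 0.972 = 1458
20–29: 7300 * 0.972 = 7096
30–39: 8300 * 0.966 = 8018
40–49: 10950 * 0.962 = 10534
50–59: 12900 * 0.938 = 12100
60–69: 3600 * 0.979 = 3524
→ [10681, 1458, 7096, 8018, 10534, 12100, 3524]
Period 2.
Births: 7096 * 0.516 = 3662  |  10534 * 0.496 = 5225 ⇒ total 8887
10–19: 10681 * 0.972 = 10382
20–29: 1458 * 0.972 = 1417
30–39: 7096 * 0.966 = 6855
40–49: 8018 * 0.962 = 7713
50–59: 10534 * 0.938 = 9881
60–69: 12100 * 0.979 = 11846
→ [8887, 10382, 1417, 6855, 7713, 9881, 11846]
Period 3.
Births: 1417 * 0.516 = 731  |  7713 * 0.496 = 3826 ⇒ total 4557
10–19: 8887 * 0.972 = 8638
20–29: 10382 * 0.972 = 10091
30–39: 1417 * 0.966 = 1369
40–49: 6855 * 0.962 = 6595
50–59: 7713 * 0.938 = 7235
60–69: 9881 * 0.979 = 9673
→ [4557, 8638, 10091, 1369, 6595, 7235, 9673]
Period 4.
Births: 10091 * 0.516 = 5207  |  6595 * 0.496 = 3271 ⇒ total 8478
10–19: 4557 * 0.972 = 4429
20–29: 8638 * 0.972 = 8396
30–39: 10091 * 0.966 = 9748
40–49: 1369 * 0.962 = 1317
50–59: 6595 * 0.938 = 6186
60–69: 7235 * 0.979 = 7083
→ [8478, 4429, 8396, 9748, 1317, 6186, 7083]
Total after period 4: 8478 + 4429 + 8396 + 9748 + 1317 + 6186 + 7083 = 45637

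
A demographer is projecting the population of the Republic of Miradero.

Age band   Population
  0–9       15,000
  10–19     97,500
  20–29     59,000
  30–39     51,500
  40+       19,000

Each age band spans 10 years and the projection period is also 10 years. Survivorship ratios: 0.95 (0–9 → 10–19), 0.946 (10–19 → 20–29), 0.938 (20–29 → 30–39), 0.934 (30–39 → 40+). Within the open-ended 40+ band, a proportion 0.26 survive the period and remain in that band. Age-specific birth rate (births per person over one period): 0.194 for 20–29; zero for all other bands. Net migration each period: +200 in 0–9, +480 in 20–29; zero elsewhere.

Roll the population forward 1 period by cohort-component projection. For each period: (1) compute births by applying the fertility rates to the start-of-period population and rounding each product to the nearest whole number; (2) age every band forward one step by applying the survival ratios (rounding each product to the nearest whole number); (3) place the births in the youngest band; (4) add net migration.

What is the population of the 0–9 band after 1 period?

11646

After projecting period 1:
Births: 59000 × 0.194 = 11446
10–19: 15000 × 0.95 = 14250
20–29: 97500 × 0.946 = 92235
30–39: 59000 × 0.938 = 55342
40+: 51500 × 0.934 + 19000 × 0.26 = 48101 + 4940 = 53041
Net migration: 0–9 + 200 → 11646; 20–29 + 480 → 92715
End of period: [11646, 14250, 92715, 55342, 53041]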